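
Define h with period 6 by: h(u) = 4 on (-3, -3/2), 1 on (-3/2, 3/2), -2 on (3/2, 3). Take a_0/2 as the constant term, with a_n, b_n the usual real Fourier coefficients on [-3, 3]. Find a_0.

2

a_0 = 1/3 ∫_{-3}^{3} h(u) du = 1/3 · (6) = 2.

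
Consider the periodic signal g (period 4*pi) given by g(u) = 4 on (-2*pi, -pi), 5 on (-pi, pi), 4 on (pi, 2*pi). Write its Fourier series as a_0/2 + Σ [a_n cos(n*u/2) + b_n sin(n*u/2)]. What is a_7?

a_7 = (1/(2*pi)) ∫_{-2*pi}^{2*pi} g(u) cos(7*u/2) du.
g is even and cos(7*u/2) is even, so the integrand is even and a_7 = 1/pi ∫_0^{2*pi} g(u) cos(7*u/2) du.
Split the integral at the breakpoints.
Directly, an antiderivative of (5) cos(7*u/2) is 10*sin(7*u/2)/7; evaluating from 0 to pi: ∫_{0}^{pi} (5) cos(7*u/2) du = (-10/7) - (0) = -10/7.
Directly, an antiderivative of (4) cos(7*u/2) is 8*sin(7*u/2)/7; evaluating from pi to 2*pi: ∫_{pi}^{2*pi} (4) cos(7*u/2) du = (0) - (-8/7) = 8/7.
Summing the pieces and multiplying by (1/pi) gives a_7 = -2/(7*pi).

-2/(7*pi)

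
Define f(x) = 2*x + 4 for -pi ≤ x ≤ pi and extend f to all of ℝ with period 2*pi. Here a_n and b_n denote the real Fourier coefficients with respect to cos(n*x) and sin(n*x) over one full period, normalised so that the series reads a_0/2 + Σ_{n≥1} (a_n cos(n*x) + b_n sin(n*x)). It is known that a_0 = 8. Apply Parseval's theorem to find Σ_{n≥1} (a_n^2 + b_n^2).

8*pi**2/3

Parseval: a_0^2/2 + Σ_{n≥1} (a_n^2+b_n^2) = 1/pi ∫_{-pi}^{pi} f(x)^2 dx = 8*pi**2/3 + 32.
Subtract a_0^2/2 = 32: Σ (a_n^2+b_n^2) = 8*pi**2/3.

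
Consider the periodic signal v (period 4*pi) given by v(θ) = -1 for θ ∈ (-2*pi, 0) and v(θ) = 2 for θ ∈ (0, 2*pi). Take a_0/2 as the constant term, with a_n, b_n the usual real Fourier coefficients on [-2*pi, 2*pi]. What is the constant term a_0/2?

1/2

a_0 = (1/(2*pi)) ∫_{-2*pi}^{2*pi} v(θ) dθ = (1/(2*pi)) · (2*pi) = 1.
So the constant term a_0/2 = 1/2.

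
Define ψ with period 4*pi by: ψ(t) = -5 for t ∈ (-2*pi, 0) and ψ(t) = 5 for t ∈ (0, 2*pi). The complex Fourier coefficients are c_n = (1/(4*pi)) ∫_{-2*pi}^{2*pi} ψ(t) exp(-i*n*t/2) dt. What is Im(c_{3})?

-10/(3*pi)

Since ψ is real-valued, Im(c_{3}) = -(1/(4*pi)) ∫_{-2*pi}^{2*pi} ψ(t) sin(3*t/2) dt = -b_{3}/2.
ψ is odd and sin(3*t/2) is odd, so the integrand is even: ∫_{-2*pi}^{2*pi} ψ(t) sin(3*t/2) dt = 2∫_0^{2*pi} ψ(t) sin(3*t/2) dt.
Directly, an antiderivative of (5) sin(3*t/2) is -10*cos(3*t/2)/3; evaluating from 0 to 2*pi: ∫_{0}^{2*pi} (5) sin(3*t/2) dt = (10/3) - (-10/3) = 20/3.
So ∫_{-2*pi}^{2*pi} ψ(t) sin(3*t/2) dt = 40/3.
Hence Im(c_{3}) = (-1/(4*pi))·(40/3) = -10/(3*pi).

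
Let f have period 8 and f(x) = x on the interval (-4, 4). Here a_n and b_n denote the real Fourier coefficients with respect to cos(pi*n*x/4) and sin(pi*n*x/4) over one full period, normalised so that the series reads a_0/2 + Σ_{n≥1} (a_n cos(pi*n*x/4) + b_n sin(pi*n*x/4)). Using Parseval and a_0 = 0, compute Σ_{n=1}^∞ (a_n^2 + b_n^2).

32/3

Parseval: a_0^2/2 + Σ_{n≥1} (a_n^2+b_n^2) = 1/4 ∫_{-4}^{4} f(x)^2 dx = 32/3.
Subtract a_0^2/2 = 0: Σ (a_n^2+b_n^2) = 32/3.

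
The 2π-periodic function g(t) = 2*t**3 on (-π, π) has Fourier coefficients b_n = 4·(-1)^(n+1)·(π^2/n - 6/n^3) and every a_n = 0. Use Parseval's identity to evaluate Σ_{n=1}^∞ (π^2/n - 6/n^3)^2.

Parseval: Σ b_n^2 = (1/π) ∫_{-π}^{π} g(t)^2 dt = 8*pi**6/7.
b_n^2 = 16·(π^2/n - 6/n^3)^2, so the sum equals (8*pi**6/7)/16 = pi**6/14.

pi**6/14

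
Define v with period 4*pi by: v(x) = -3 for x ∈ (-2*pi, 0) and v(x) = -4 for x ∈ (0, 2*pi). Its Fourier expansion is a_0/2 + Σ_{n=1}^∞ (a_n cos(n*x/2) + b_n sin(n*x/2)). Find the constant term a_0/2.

a_0 = (1/(2*pi)) ∫_{-2*pi}^{2*pi} v(x) dx = (1/(2*pi)) · (-14*pi) = -7.
So the constant term a_0/2 = -7/2.

-7/2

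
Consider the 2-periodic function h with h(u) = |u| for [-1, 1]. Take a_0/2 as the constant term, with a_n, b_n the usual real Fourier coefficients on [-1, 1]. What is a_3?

a_3 = ∫_{-1}^{1} h(u) cos(3*pi*u) du.
h is even and cos(3*pi*u) is even, so the integrand is even and a_3 = 2 ∫_0^{1} h(u) cos(3*pi*u) du.
Integrating by parts (boundary term plus one more integral), an antiderivative of (u) cos(3*pi*u) is u*sin(3*pi*u)/(3*pi) + cos(3*pi*u)/(9*pi**2); evaluating from 0 to 1: ∫_{0}^{1} (u) cos(3*pi*u) du = (-1/(9*pi**2)) - (1/(9*pi**2)) = -2/(9*pi**2).
Hence a_3 = 2·(-2/(9*pi**2)) = -4/(9*pi**2).

-4/(9*pi**2)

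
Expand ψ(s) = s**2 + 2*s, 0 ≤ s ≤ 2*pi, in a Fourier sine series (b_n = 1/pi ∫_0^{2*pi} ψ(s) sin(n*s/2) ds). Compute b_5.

8*(-4 + 25*pi + 25*pi**2)/(125*pi)

b_5 = 1/pi ∫_0^{2*pi} (s**2 + 2*s) sin(5*s/2) ds.
Integrating by parts twice (tabular method), an antiderivative of (s**2 + 2*s) sin(5*s/2) is -2*s**2*cos(5*s/2)/5 + 8*s*sin(5*s/2)/25 - 4*s*cos(5*s/2)/5 + 8*sin(5*s/2)/25 + 16*cos(5*s/2)/125; evaluating from 0 to 2*pi: ∫_{0}^{2*pi} (s**2 + 2*s) sin(5*s/2) ds = (-16/125 + 8*pi/5 + 8*pi**2/5) - (16/125) = -32/125 + 8*pi/5 + 8*pi**2/5.
Hence b_5 = (1/pi)·(-32/125 + 8*pi/5 + 8*pi**2/5) = 8*(-4 + 25*pi + 25*pi**2)/(125*pi).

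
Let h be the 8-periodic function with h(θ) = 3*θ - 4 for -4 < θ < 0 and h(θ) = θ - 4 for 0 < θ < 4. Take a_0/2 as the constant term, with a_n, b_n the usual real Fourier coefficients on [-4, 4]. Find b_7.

b_7 = 1/4 ∫_{-4}^{4} h(θ) sin(7*pi*θ/4) dθ.
Split the integral at the breakpoints.
Integrating by parts (boundary term plus one more integral), an antiderivative of (3*θ - 4) sin(7*pi*θ/4) is -12*θ*cos(7*pi*θ/4)/(7*pi) + 48*sin(7*pi*θ/4)/(49*pi**2) + 16*cos(7*pi*θ/4)/(7*pi); evaluating from -4 to 0: ∫_{-4}^{0} (3*θ - 4) sin(7*pi*θ/4) dθ = (16/(7*pi)) - (-64/(7*pi)) = 80/(7*pi).
Integrating by parts (boundary term plus one more integral), an antiderivative of (θ - 4) sin(7*pi*θ/4) is -4*θ*cos(7*pi*θ/4)/(7*pi) + 16*sin(7*pi*θ/4)/(49*pi**2) + 16*cos(7*pi*θ/4)/(7*pi); evaluating from 0 to 4: ∫_{0}^{4} (θ - 4) sin(7*pi*θ/4) dθ = (0) - (16/(7*pi)) = -16/(7*pi).
Summing the pieces and multiplying by (1/4) gives b_7 = 16/(7*pi).

16/(7*pi)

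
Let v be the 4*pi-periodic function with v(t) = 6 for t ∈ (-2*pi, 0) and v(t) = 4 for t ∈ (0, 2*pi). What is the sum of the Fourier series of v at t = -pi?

v is continuous at t = -pi with value 6, so the series converges to 6 there.

6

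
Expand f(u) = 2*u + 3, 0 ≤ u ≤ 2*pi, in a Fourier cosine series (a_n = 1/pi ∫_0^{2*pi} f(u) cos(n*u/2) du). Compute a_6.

0

a_6 = 1/pi ∫_0^{2*pi} (2*u + 3) cos(3*u) du.
Integrating by parts (boundary term plus one more integral), an antiderivative of (2*u + 3) cos(3*u) is 2*u*sin(3*u)/3 + sin(3*u) + 2*cos(3*u)/9; evaluating from 0 to 2*pi: ∫_{0}^{2*pi} (2*u + 3) cos(3*u) du = (2/9) - (2/9) = 0.
Hence a_6 = (1/pi)·(0) = 0.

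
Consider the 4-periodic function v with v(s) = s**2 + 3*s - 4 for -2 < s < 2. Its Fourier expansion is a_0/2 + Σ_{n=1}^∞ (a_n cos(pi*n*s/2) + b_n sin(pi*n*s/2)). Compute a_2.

a_2 = 1/2 ∫_{-2}^{2} v(s) cos(pi*s) ds.
Integrating by parts twice (tabular method), an antiderivative of (s**2 + 3*s - 4) cos(pi*s) is s**2*sin(pi*s)/pi + 3*s*sin(pi*s)/pi + 2*s*cos(pi*s)/pi**2 - 4*sin(pi*s)/pi - 2*sin(pi*s)/pi**3 + 3*cos(pi*s)/pi**2; evaluating from -2 to 2: ∫_{-2}^{2} (s**2 + 3*s - 4) cos(pi*s) ds = (7/pi**2) - (-1/pi**2) = 8/pi**2.
Hence a_2 = (1/2)·(8/pi**2) = 4/pi**2.

4/pi**2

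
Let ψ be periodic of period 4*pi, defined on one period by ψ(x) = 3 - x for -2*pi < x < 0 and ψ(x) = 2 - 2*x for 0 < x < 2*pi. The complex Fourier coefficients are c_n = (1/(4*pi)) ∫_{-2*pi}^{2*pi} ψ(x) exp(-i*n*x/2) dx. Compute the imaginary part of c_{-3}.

(-pi - 1/3)/pi

Since ψ is real-valued, Im(c_{-3}) = -(1/(4*pi)) ∫_{-2*pi}^{2*pi} ψ(x) sin(-3*x/2) dx = b_{3}/2.
Split the integral at the breakpoints.
Integrating by parts (boundary term plus one more integral), an antiderivative of (3 - x) sin(-3*x/2) is -2*x*cos(3*x/2)/3 + 4*sin(3*x/2)/9 + 2*cos(3*x/2); evaluating from -2*pi to 0: ∫_{-2*pi}^{0} (3 - x) sin(-3*x/2) dx = (2) - (-4*pi/3 - 2) = 4 + 4*pi/3.
Integrating by parts (boundary term plus one more integral), an antiderivative of (2 - 2*x) sin(-3*x/2) is -4*x*cos(3*x/2)/3 + 8*sin(3*x/2)/9 + 4*cos(3*x/2)/3; evaluating from 0 to 2*pi: ∫_{0}^{2*pi} (2 - 2*x) sin(-3*x/2) dx = (-4/3 + 8*pi/3) - (4/3) = -8/3 + 8*pi/3.
So ∫_{-2*pi}^{2*pi} ψ(x) sin(-3*x/2) dx = 4/3 + 4*pi.
Hence Im(c_{-3}) = (-1/(4*pi))·(4/3 + 4*pi) = (-pi - 1/3)/pi.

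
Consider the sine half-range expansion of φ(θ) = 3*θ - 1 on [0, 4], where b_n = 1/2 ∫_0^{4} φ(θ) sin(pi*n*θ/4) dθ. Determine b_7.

b_7 = 1/2 ∫_0^{4} (3*θ - 1) sin(7*pi*θ/4) dθ.
Integrating by parts (boundary term plus one more integral), an antiderivative of (3*θ - 1) sin(7*pi*θ/4) is -12*θ*cos(7*pi*θ/4)/(7*pi) + 48*sin(7*pi*θ/4)/(49*pi**2) + 4*cos(7*pi*θ/4)/(7*pi); evaluating from 0 to 4: ∫_{0}^{4} (3*θ - 1) sin(7*pi*θ/4) dθ = (44/(7*pi)) - (4/(7*pi)) = 40/(7*pi).
Hence b_7 = (1/2)·(40/(7*pi)) = 20/(7*pi).

20/(7*pi)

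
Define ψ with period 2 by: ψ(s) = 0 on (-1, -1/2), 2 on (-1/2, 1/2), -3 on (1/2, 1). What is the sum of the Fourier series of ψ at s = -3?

s = -3 differs from s = 1 by -2 full period(s), and the series is 2-periodic.
At s = 1 the one-sided limits are ψ(1^-) = -3 and ψ(1^+) = 0.
By Dirichlet's theorem the series converges to their average, [(-3) + (0)]/2 = -3/2.

-3/2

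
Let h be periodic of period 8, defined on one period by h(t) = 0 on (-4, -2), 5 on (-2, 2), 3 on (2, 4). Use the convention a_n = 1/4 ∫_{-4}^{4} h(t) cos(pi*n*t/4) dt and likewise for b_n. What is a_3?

-7/(3*pi)

a_3 = 1/4 ∫_{-4}^{4} h(t) cos(3*pi*t/4) dt.
Split the integral at the breakpoints.
∫_{-4}^{-2} (0) cos(3*pi*t/4) dt = 0.
Directly, an antiderivative of (5) cos(3*pi*t/4) is 20*sin(3*pi*t/4)/(3*pi); evaluating from -2 to 2: ∫_{-2}^{2} (5) cos(3*pi*t/4) dt = (-20/(3*pi)) - (20/(3*pi)) = -40/(3*pi).
Directly, an antiderivative of (3) cos(3*pi*t/4) is 4*sin(3*pi*t/4)/pi; evaluating from 2 to 4: ∫_{2}^{4} (3) cos(3*pi*t/4) dt = (0) - (-4/pi) = 4/pi.
Summing the pieces and multiplying by (1/4) gives a_3 = -7/(3*pi).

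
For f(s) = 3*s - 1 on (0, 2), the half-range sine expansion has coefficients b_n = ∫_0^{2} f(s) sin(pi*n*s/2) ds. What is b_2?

b_2 = ∫_0^{2} (3*s - 1) sin(pi*s) ds.
Integrating by parts (boundary term plus one more integral), an antiderivative of (3*s - 1) sin(pi*s) is -3*s*cos(pi*s)/pi + 3*sin(pi*s)/pi**2 + cos(pi*s)/pi; evaluating from 0 to 2: ∫_{0}^{2} (3*s - 1) sin(pi*s) ds = (-5/pi) - (1/pi) = -6/pi.
Hence b_2 = -6/pi.

-6/pi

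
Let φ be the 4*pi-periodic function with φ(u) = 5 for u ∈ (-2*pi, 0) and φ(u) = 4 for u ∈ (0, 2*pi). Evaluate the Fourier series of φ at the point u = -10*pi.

9/2

u = -10*pi differs from u = -2*pi by -2 full period(s), and the series is 4*pi-periodic.
At u = -2*pi the one-sided limits are φ(-2*pi^-) = 4 and φ(-2*pi^+) = 5.
By Dirichlet's theorem the series converges to their average, [(4) + (5)]/2 = 9/2.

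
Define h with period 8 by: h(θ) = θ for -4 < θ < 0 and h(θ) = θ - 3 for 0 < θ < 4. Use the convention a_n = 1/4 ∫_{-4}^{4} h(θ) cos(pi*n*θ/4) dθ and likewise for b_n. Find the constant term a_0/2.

a_0 = 1/4 ∫_{-4}^{4} h(θ) dθ = 1/4 · (-12) = -3.
So the constant term a_0/2 = -3/2.

-3/2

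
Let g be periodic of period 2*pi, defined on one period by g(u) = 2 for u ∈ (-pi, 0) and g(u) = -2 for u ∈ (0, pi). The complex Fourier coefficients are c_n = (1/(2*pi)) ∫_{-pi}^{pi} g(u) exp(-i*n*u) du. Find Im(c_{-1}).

Since g is real-valued, Im(c_{-1}) = -(1/(2*pi)) ∫_{-pi}^{pi} g(u) sin(-u) du = b_{1}/2.
g is odd and sin(-u) is odd, so the integrand is even: ∫_{-pi}^{pi} g(u) sin(-u) du = 2∫_0^{pi} g(u) sin(-u) du.
Directly, an antiderivative of (-2) sin(-u) is -2*cos(u); evaluating from 0 to pi: ∫_{0}^{pi} (-2) sin(-u) du = (2) - (-2) = 4.
So ∫_{-pi}^{pi} g(u) sin(-u) du = 8.
Hence Im(c_{-1}) = (-1/(2*pi))·(8) = -4/pi.

-4/pi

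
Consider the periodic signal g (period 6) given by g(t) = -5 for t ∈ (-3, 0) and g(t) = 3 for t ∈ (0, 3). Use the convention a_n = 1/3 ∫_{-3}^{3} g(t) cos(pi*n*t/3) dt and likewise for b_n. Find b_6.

0

b_6 = 1/3 ∫_{-3}^{3} g(t) sin(2*pi*t) dt.
Split the integral at the breakpoints.
Directly, an antiderivative of (-5) sin(2*pi*t) is 5*cos(2*pi*t)/(2*pi); evaluating from -3 to 0: ∫_{-3}^{0} (-5) sin(2*pi*t) dt = (5/(2*pi)) - (5/(2*pi)) = 0.
Directly, an antiderivative of (3) sin(2*pi*t) is -3*cos(2*pi*t)/(2*pi); evaluating from 0 to 3: ∫_{0}^{3} (3) sin(2*pi*t) dt = (-3/(2*pi)) - (-3/(2*pi)) = 0.
Summing the pieces and multiplying by (1/3) gives b_6 = 0.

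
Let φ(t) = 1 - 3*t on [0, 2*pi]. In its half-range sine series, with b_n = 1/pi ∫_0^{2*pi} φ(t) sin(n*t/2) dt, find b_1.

-12 + 4/pi

b_1 = 1/pi ∫_0^{2*pi} (1 - 3*t) sin(t/2) dt.
Integrating by parts (boundary term plus one more integral), an antiderivative of (1 - 3*t) sin(t/2) is 6*t*cos(t/2) - 12*sin(t/2) - 2*cos(t/2); evaluating from 0 to 2*pi: ∫_{0}^{2*pi} (1 - 3*t) sin(t/2) dt = (2 - 12*pi) - (-2) = 4 - 12*pi.
Hence b_1 = (1/pi)·(4 - 12*pi) = -12 + 4/pi.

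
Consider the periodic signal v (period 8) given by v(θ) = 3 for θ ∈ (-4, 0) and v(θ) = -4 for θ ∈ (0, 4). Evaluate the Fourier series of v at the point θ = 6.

3

θ = 6 differs from θ = -2 by 1 full period(s), and the series is 8-periodic.
v is continuous at θ = -2 with value 3, so the series converges to 3 there.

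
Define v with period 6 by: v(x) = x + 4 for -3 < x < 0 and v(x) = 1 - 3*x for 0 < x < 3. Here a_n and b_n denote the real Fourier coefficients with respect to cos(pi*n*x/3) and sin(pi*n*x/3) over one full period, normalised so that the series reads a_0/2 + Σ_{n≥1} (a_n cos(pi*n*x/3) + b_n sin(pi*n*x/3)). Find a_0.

a_0 = 1/3 ∫_{-3}^{3} v(x) dx = 1/3 · (-3) = -1.

-1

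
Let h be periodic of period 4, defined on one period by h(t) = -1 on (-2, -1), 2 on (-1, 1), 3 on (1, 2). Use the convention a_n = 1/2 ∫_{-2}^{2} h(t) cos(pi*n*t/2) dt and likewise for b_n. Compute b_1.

b_1 = 1/2 ∫_{-2}^{2} h(t) sin(pi*t/2) dt.
Split the integral at the breakpoints.
Directly, an antiderivative of (-1) sin(pi*t/2) is 2*cos(pi*t/2)/pi; evaluating from -2 to -1: ∫_{-2}^{-1} (-1) sin(pi*t/2) dt = (0) - (-2/pi) = 2/pi.
Directly, an antiderivative of (2) sin(pi*t/2) is -4*cos(pi*t/2)/pi; evaluating from -1 to 1: ∫_{-1}^{1} (2) sin(pi*t/2) dt = (0) - (0) = 0.
Directly, an antiderivative of (3) sin(pi*t/2) is -6*cos(pi*t/2)/pi; evaluating from 1 to 2: ∫_{1}^{2} (3) sin(pi*t/2) dt = (6/pi) - (0) = 6/pi.
Summing the pieces and multiplying by (1/2) gives b_1 = 4/pi.

4/pi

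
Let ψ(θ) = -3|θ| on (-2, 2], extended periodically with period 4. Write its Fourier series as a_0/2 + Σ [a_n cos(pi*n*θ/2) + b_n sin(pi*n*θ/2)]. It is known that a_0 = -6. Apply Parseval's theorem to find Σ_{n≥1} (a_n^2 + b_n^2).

Parseval: a_0^2/2 + Σ_{n≥1} (a_n^2+b_n^2) = 1/2 ∫_{-2}^{2} ψ(θ)^2 dθ = 24.
Subtract a_0^2/2 = 18: Σ (a_n^2+b_n^2) = 6.

6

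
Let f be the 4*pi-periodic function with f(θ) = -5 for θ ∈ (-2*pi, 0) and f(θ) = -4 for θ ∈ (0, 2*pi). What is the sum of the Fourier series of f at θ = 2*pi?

-9/2

At θ = 2*pi the one-sided limits are f(2*pi^-) = -4 and f(2*pi^+) = -5.
By Dirichlet's theorem the series converges to their average, [(-4) + (-5)]/2 = -9/2.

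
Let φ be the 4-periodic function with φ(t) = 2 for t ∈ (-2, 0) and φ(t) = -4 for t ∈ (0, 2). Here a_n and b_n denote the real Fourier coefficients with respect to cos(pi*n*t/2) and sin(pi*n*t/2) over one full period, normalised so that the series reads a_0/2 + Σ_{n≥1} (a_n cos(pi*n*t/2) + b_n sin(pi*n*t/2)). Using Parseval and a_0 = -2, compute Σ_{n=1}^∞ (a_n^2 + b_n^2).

Parseval: a_0^2/2 + Σ_{n≥1} (a_n^2+b_n^2) = 1/2 ∫_{-2}^{2} φ(t)^2 dt = 20.
Subtract a_0^2/2 = 2: Σ (a_n^2+b_n^2) = 18.

18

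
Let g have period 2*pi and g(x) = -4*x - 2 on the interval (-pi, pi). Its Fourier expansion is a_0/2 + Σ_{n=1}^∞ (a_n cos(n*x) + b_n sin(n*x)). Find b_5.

-8/5

b_5 = 1/pi ∫_{-pi}^{pi} g(x) sin(5*x) dx.
Integrating by parts (boundary term plus one more integral), an antiderivative of (-4*x - 2) sin(5*x) is 4*x*cos(5*x)/5 - 4*sin(5*x)/25 + 2*cos(5*x)/5; evaluating from -pi to pi: ∫_{-pi}^{pi} (-4*x - 2) sin(5*x) dx = (-4*pi/5 - 2/5) - (-2/5 + 4*pi/5) = -8*pi/5.
Hence b_5 = (1/pi)·(-8*pi/5) = -8/5.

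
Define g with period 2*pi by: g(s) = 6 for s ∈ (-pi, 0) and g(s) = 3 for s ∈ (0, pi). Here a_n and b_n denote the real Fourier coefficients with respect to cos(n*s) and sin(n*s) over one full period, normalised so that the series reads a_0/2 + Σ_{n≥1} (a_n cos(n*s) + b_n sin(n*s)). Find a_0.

9

a_0 = 1/pi ∫_{-pi}^{pi} g(s) ds = 1/pi · (9*pi) = 9.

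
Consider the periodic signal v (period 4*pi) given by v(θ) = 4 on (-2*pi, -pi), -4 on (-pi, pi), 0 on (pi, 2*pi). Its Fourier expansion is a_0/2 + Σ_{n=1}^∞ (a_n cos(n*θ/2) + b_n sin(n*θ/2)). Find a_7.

12/(7*pi)

a_7 = (1/(2*pi)) ∫_{-2*pi}^{2*pi} v(θ) cos(7*θ/2) dθ.
Split the integral at the breakpoints.
Directly, an antiderivative of (4) cos(7*θ/2) is 8*sin(7*θ/2)/7; evaluating from -2*pi to -pi: ∫_{-2*pi}^{-pi} (4) cos(7*θ/2) dθ = (8/7) - (0) = 8/7.
Directly, an antiderivative of (-4) cos(7*θ/2) is -8*sin(7*θ/2)/7; evaluating from -pi to pi: ∫_{-pi}^{pi} (-4) cos(7*θ/2) dθ = (8/7) - (-8/7) = 16/7.
∫_{pi}^{2*pi} (0) cos(7*θ/2) dθ = 0.
Summing the pieces and multiplying by (1/(2*pi)) gives a_7 = 12/(7*pi).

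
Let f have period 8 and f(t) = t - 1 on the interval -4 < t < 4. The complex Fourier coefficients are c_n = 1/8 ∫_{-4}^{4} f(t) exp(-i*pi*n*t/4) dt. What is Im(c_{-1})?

Since f is real-valued, Im(c_{-1}) = -1/8 ∫_{-4}^{4} f(t) sin(-pi*t/4) dt = b_{1}/2.
Integrating by parts (boundary term plus one more integral), an antiderivative of (t - 1) sin(-pi*t/4) is 4*t*cos(pi*t/4)/pi - 16*sin(pi*t/4)/pi**2 - 4*cos(pi*t/4)/pi; evaluating from -4 to 4: ∫_{-4}^{4} (t - 1) sin(-pi*t/4) dt = (-12/pi) - (20/pi) = -32/pi.
Hence Im(c_{-1}) = (-1/8)·(-32/pi) = 4/pi.

4/pi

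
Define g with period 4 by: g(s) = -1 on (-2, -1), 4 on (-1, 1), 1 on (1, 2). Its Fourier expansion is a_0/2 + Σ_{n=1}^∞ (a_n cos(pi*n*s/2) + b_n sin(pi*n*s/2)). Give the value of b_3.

b_3 = 1/2 ∫_{-2}^{2} g(s) sin(3*pi*s/2) ds.
Split the integral at the breakpoints.
Directly, an antiderivative of (-1) sin(3*pi*s/2) is 2*cos(3*pi*s/2)/(3*pi); evaluating from -2 to -1: ∫_{-2}^{-1} (-1) sin(3*pi*s/2) ds = (0) - (-2/(3*pi)) = 2/(3*pi).
Directly, an antiderivative of (4) sin(3*pi*s/2) is -8*cos(3*pi*s/2)/(3*pi); evaluating from -1 to 1: ∫_{-1}^{1} (4) sin(3*pi*s/2) ds = (0) - (0) = 0.
Directly, an antiderivative of (1) sin(3*pi*s/2) is -2*cos(3*pi*s/2)/(3*pi); evaluating from 1 to 2: ∫_{1}^{2} (1) sin(3*pi*s/2) ds = (2/(3*pi)) - (0) = 2/(3*pi).
Summing the pieces and multiplying by (1/2) gives b_3 = 2/(3*pi).

2/(3*pi)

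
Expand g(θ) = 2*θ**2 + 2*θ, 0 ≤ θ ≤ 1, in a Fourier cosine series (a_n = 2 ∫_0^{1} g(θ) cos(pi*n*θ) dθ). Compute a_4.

a_4 = 2 ∫_0^{1} (2*θ**2 + 2*θ) cos(4*pi*θ) dθ.
Integrating by parts twice (tabular method), an antiderivative of (2*θ**2 + 2*θ) cos(4*pi*θ) is θ**2*sin(4*pi*θ)/(2*pi) + θ*sin(4*pi*θ)/(2*pi) + θ*cos(4*pi*θ)/(4*pi**2) - sin(4*pi*θ)/(16*pi**3) + cos(4*pi*θ)/(8*pi**2); evaluating from 0 to 1: ∫_{0}^{1} (2*θ**2 + 2*θ) cos(4*pi*θ) dθ = (3/(8*pi**2)) - (1/(8*pi**2)) = 1/(4*pi**2).
Hence a_4 = 2·(1/(4*pi**2)) = 1/(2*pi**2).

1/(2*pi**2)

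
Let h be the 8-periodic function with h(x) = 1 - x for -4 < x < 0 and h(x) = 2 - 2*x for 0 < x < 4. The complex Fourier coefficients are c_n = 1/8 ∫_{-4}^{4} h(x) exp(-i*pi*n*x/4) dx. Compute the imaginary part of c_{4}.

Since h is real-valued, Im(c_{4}) = -1/8 ∫_{-4}^{4} h(x) sin(pi*x) dx = -b_{4}/2.
Split the integral at the breakpoints.
Integrating by parts (boundary term plus one more integral), an antiderivative of (1 - x) sin(pi*x) is x*cos(pi*x)/pi - sin(pi*x)/pi**2 - cos(pi*x)/pi; evaluating from -4 to 0: ∫_{-4}^{0} (1 - x) sin(pi*x) dx = (-1/pi) - (-5/pi) = 4/pi.
Integrating by parts (boundary term plus one more integral), an antiderivative of (2 - 2*x) sin(pi*x) is 2*x*cos(pi*x)/pi - 2*sin(pi*x)/pi**2 - 2*cos(pi*x)/pi; evaluating from 0 to 4: ∫_{0}^{4} (2 - 2*x) sin(pi*x) dx = (6/pi) - (-2/pi) = 8/pi.
So ∫_{-4}^{4} h(x) sin(pi*x) dx = 12/pi.
Hence Im(c_{4}) = (-1/8)·(12/pi) = -3/(2*pi).

-3/(2*pi)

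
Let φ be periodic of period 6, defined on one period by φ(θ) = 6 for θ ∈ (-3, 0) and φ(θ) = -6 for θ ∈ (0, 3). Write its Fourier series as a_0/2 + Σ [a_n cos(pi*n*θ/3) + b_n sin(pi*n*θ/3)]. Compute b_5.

-24/(5*pi)

b_5 = 1/3 ∫_{-3}^{3} φ(θ) sin(5*pi*θ/3) dθ.
φ is odd and sin(5*pi*θ/3) is odd, so the integrand is even and b_5 = 2/3 ∫_0^{3} φ(θ) sin(5*pi*θ/3) dθ.
Directly, an antiderivative of (-6) sin(5*pi*θ/3) is 18*cos(5*pi*θ/3)/(5*pi); evaluating from 0 to 3: ∫_{0}^{3} (-6) sin(5*pi*θ/3) dθ = (-18/(5*pi)) - (18/(5*pi)) = -36/(5*pi).
Hence b_5 = (2/3)·(-36/(5*pi)) = -24/(5*pi).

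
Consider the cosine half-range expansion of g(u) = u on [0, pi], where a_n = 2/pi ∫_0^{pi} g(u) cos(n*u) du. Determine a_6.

0

a_6 = 2/pi ∫_0^{pi} (u) cos(6*u) du.
Integrating by parts (boundary term plus one more integral), an antiderivative of (u) cos(6*u) is u*sin(6*u)/6 + cos(6*u)/36; evaluating from 0 to pi: ∫_{0}^{pi} (u) cos(6*u) du = (1/36) - (1/36) = 0.
Hence a_6 = (2/pi)·(0) = 0.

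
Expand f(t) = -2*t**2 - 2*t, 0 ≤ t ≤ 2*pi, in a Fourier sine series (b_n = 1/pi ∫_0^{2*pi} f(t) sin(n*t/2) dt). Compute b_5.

b_5 = 1/pi ∫_0^{2*pi} (-2*t**2 - 2*t) sin(5*t/2) dt.
Integrating by parts twice (tabular method), an antiderivative of (-2*t**2 - 2*t) sin(5*t/2) is 4*t**2*cos(5*t/2)/5 - 16*t*sin(5*t/2)/25 + 4*t*cos(5*t/2)/5 - 8*sin(5*t/2)/25 - 32*cos(5*t/2)/125; evaluating from 0 to 2*pi: ∫_{0}^{2*pi} (-2*t**2 - 2*t) sin(5*t/2) dt = (-16*pi**2/5 - 8*pi/5 + 32/125) - (-32/125) = -16*pi**2/5 - 8*pi/5 + 64/125.
Hence b_5 = (1/pi)·(-16*pi**2/5 - 8*pi/5 + 64/125) = 8*(-50*pi**2 - 25*pi + 8)/(125*pi).

8*(-50*pi**2 - 25*pi + 8)/(125*pi)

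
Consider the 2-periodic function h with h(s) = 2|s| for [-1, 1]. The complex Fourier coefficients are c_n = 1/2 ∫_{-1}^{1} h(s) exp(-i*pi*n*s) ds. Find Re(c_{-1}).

-4/pi**2

Since h is real-valued, Re(c_{-1}) = 1/2 ∫_{-1}^{1} h(s) cos(-pi*s) ds = a_{1}/2.
h is even and cos(-pi*s) is even, so the integrand is even: ∫_{-1}^{1} h(s) cos(-pi*s) ds = 2∫_0^{1} h(s) cos(-pi*s) ds.
Integrating by parts (boundary term plus one more integral), an antiderivative of (2*s) cos(-pi*s) is 2*s*sin(pi*s)/pi + 2*cos(pi*s)/pi**2; evaluating from 0 to 1: ∫_{0}^{1} (2*s) cos(-pi*s) ds = (-2/pi**2) - (2/pi**2) = -4/pi**2.
So ∫_{-1}^{1} h(s) cos(-pi*s) ds = -8/pi**2.
Hence Re(c_{-1}) = (1/2)·(-8/pi**2) = -4/pi**2.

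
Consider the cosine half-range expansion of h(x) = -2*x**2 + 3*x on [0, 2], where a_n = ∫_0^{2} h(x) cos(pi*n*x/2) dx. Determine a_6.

-8/(9*pi**2)

a_6 = ∫_0^{2} (-2*x**2 + 3*x) cos(3*pi*x) dx.
Integrating by parts twice (tabular method), an antiderivative of (-2*x**2 + 3*x) cos(3*pi*x) is -2*x**2*sin(3*pi*x)/(3*pi) + x*sin(3*pi*x)/pi - 4*x*cos(3*pi*x)/(9*pi**2) + 4*sin(3*pi*x)/(27*pi**3) + cos(3*pi*x)/(3*pi**2); evaluating from 0 to 2: ∫_{0}^{2} (-2*x**2 + 3*x) cos(3*pi*x) dx = (-5/(9*pi**2)) - (1/(3*pi**2)) = -8/(9*pi**2).
Hence a_6 = -8/(9*pi**2).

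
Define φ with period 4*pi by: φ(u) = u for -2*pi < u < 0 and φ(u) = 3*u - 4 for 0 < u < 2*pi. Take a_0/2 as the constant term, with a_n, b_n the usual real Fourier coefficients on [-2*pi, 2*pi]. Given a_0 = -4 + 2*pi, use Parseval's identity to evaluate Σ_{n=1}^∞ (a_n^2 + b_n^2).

-16*pi + 8 + 34*pi**2/3

Parseval: a_0^2/2 + Σ_{n≥1} (a_n^2+b_n^2) = (1/(2*pi)) ∫_{-2*pi}^{2*pi} φ(u)^2 du = -24*pi + 16 + 40*pi**2/3.
Subtract a_0^2/2 = 2*(2 - pi)**2: Σ (a_n^2+b_n^2) = -16*pi + 8 + 34*pi**2/3.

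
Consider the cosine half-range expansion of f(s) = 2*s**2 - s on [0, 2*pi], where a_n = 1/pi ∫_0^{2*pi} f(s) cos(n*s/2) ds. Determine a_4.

a_4 = 1/pi ∫_0^{2*pi} (2*s**2 - s) cos(2*s) ds.
Integrating by parts twice (tabular method), an antiderivative of (2*s**2 - s) cos(2*s) is s**2*sin(2*s) - s*sin(2*s)/2 + s*cos(2*s) - sin(2*s)/2 - cos(2*s)/4; evaluating from 0 to 2*pi: ∫_{0}^{2*pi} (2*s**2 - s) cos(2*s) ds = (-1/4 + 2*pi) - (-1/4) = 2*pi.
Hence a_4 = (1/pi)·(2*pi) = 2.

2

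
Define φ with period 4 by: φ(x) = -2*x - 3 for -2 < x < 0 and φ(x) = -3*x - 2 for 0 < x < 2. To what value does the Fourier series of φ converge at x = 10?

-7/2

x = 10 differs from x = 2 by 2 full period(s), and the series is 4-periodic.
At x = 2 the one-sided limits are φ(2^-) = -8 and φ(2^+) = 1.
By Dirichlet's theorem the series converges to their average, [(-8) + (1)]/2 = -7/2.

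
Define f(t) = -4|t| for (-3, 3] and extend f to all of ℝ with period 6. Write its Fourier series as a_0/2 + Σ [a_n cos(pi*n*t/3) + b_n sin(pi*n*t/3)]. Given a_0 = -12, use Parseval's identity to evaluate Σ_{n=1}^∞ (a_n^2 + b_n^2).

24

Parseval: a_0^2/2 + Σ_{n≥1} (a_n^2+b_n^2) = 1/3 ∫_{-3}^{3} f(t)^2 dt = 96.
Subtract a_0^2/2 = 72: Σ (a_n^2+b_n^2) = 24.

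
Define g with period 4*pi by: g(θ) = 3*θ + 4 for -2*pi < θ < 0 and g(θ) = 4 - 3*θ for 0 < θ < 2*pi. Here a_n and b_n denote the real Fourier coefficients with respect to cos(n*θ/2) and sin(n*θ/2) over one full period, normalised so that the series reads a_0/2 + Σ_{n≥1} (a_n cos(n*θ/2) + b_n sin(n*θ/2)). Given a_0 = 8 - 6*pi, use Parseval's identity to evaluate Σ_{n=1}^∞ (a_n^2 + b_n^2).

Parseval: a_0^2/2 + Σ_{n≥1} (a_n^2+b_n^2) = (1/(2*pi)) ∫_{-2*pi}^{2*pi} g(θ)^2 dθ = -48*pi + 32 + 24*pi**2.
Subtract a_0^2/2 = 2*(4 - 3*pi)**2: Σ (a_n^2+b_n^2) = 6*pi**2.

6*pi**2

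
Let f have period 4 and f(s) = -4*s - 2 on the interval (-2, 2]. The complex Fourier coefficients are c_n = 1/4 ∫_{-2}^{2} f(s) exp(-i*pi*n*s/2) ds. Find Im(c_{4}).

-2/pi

Since f is real-valued, Im(c_{4}) = -1/4 ∫_{-2}^{2} f(s) sin(2*pi*s) ds = -b_{4}/2.
Integrating by parts (boundary term plus one more integral), an antiderivative of (-4*s - 2) sin(2*pi*s) is 2*s*cos(2*pi*s)/pi - sin(2*pi*s)/pi**2 + cos(2*pi*s)/pi; evaluating from -2 to 2: ∫_{-2}^{2} (-4*s - 2) sin(2*pi*s) ds = (5/pi) - (-3/pi) = 8/pi.
Hence Im(c_{4}) = (-1/4)·(8/pi) = -2/pi.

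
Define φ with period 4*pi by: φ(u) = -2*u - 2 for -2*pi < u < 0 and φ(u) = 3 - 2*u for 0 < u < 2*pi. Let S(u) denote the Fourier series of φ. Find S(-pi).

-2 + 2*pi

φ is continuous at u = -pi with value -2 + 2*pi, so the series converges to -2 + 2*pi there.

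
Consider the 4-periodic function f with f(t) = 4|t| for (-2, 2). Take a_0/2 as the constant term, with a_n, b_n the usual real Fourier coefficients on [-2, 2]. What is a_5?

-32/(25*pi**2)

a_5 = 1/2 ∫_{-2}^{2} f(t) cos(5*pi*t/2) dt.
f is even and cos(5*pi*t/2) is even, so the integrand is even and a_5 = ∫_0^{2} f(t) cos(5*pi*t/2) dt.
Integrating by parts (boundary term plus one more integral), an antiderivative of (4*t) cos(5*pi*t/2) is 8*t*sin(5*pi*t/2)/(5*pi) + 16*cos(5*pi*t/2)/(25*pi**2); evaluating from 0 to 2: ∫_{0}^{2} (4*t) cos(5*pi*t/2) dt = (-16/(25*pi**2)) - (16/(25*pi**2)) = -32/(25*pi**2).
Hence a_5 = -32/(25*pi**2).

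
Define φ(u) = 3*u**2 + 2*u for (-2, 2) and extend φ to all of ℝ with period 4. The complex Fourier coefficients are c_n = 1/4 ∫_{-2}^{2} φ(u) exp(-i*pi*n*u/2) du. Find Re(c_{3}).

Since φ is real-valued, Re(c_{3}) = 1/4 ∫_{-2}^{2} φ(u) cos(3*pi*u/2) du = a_{3}/2.
Integrating by parts twice (tabular method), an antiderivative of (3*u**2 + 2*u) cos(3*pi*u/2) is 2*u**2*sin(3*pi*u/2)/pi + 4*u*sin(3*pi*u/2)/(3*pi) + 8*u*cos(3*pi*u/2)/(3*pi**2) - 16*sin(3*pi*u/2)/(9*pi**3) + 8*cos(3*pi*u/2)/(9*pi**2); evaluating from -2 to 2: ∫_{-2}^{2} (3*u**2 + 2*u) cos(3*pi*u/2) du = (-56/(9*pi**2)) - (40/(9*pi**2)) = -32/(3*pi**2).
Hence Re(c_{3}) = (1/4)·(-32/(3*pi**2)) = -8/(3*pi**2).

-8/(3*pi**2)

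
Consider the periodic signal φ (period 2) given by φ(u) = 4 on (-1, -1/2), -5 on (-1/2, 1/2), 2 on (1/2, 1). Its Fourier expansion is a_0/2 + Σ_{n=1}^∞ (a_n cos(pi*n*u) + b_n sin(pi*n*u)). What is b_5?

-2/(5*pi)

b_5 = ∫_{-1}^{1} φ(u) sin(5*pi*u) du.
Split the integral at the breakpoints.
Directly, an antiderivative of (4) sin(5*pi*u) is -4*cos(5*pi*u)/(5*pi); evaluating from -1 to -1/2: ∫_{-1}^{-1/2} (4) sin(5*pi*u) du = (0) - (4/(5*pi)) = -4/(5*pi).
Directly, an antiderivative of (-5) sin(5*pi*u) is cos(5*pi*u)/pi; evaluating from -1/2 to 1/2: ∫_{-1/2}^{1/2} (-5) sin(5*pi*u) du = (0) - (0) = 0.
Directly, an antiderivative of (2) sin(5*pi*u) is -2*cos(5*pi*u)/(5*pi); evaluating from 1/2 to 1: ∫_{1/2}^{1} (2) sin(5*pi*u) du = (2/(5*pi)) - (0) = 2/(5*pi).
Summing the pieces gives b_5 = -2/(5*pi).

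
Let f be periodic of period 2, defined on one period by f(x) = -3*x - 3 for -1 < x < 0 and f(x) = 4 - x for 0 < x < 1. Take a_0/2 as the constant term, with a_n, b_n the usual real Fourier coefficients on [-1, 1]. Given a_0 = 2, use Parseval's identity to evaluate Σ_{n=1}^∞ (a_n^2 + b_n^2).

40/3

Parseval: a_0^2/2 + Σ_{n≥1} (a_n^2+b_n^2) = ∫_{-1}^{1} f(x)^2 dx = 46/3.
Subtract a_0^2/2 = 2: Σ (a_n^2+b_n^2) = 40/3.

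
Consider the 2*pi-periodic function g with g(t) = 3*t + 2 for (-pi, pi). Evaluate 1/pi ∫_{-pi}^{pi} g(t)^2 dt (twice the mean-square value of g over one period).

1/pi ∫_{-pi}^{pi} g(t)^2 dt = 1/pi · (8*pi + 6*pi**3) = 8 + 6*pi**2.

8 + 6*pi**2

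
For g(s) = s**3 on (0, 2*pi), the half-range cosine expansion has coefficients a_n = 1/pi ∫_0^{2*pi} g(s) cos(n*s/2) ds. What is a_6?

4*pi/3

a_6 = 1/pi ∫_0^{2*pi} (s**3) cos(3*s) ds.
Integrating by parts three times (tabular method), an antiderivative of (s**3) cos(3*s) is s**3*sin(3*s)/3 + s**2*cos(3*s)/3 - 2*s*sin(3*s)/9 - 2*cos(3*s)/27; evaluating from 0 to 2*pi: ∫_{0}^{2*pi} (s**3) cos(3*s) ds = (-2/27 + 4*pi**2/3) - (-2/27) = 4*pi**2/3.
Hence a_6 = (1/pi)·(4*pi**2/3) = 4*pi/3.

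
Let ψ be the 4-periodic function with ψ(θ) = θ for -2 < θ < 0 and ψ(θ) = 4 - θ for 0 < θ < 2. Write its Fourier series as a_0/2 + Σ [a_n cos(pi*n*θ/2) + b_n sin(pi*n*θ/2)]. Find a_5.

8/(25*pi**2)

a_5 = 1/2 ∫_{-2}^{2} ψ(θ) cos(5*pi*θ/2) dθ.
Split the integral at the breakpoints.
Integrating by parts (boundary term plus one more integral), an antiderivative of (θ) cos(5*pi*θ/2) is 2*θ*sin(5*pi*θ/2)/(5*pi) + 4*cos(5*pi*θ/2)/(25*pi**2); evaluating from -2 to 0: ∫_{-2}^{0} (θ) cos(5*pi*θ/2) dθ = (4/(25*pi**2)) - (-4/(25*pi**2)) = 8/(25*pi**2).
Integrating by parts (boundary term plus one more integral), an antiderivative of (4 - θ) cos(5*pi*θ/2) is -2*θ*sin(5*pi*θ/2)/(5*pi) + 8*sin(5*pi*θ/2)/(5*pi) - 4*cos(5*pi*θ/2)/(25*pi**2); evaluating from 0 to 2: ∫_{0}^{2} (4 - θ) cos(5*pi*θ/2) dθ = (4/(25*pi**2)) - (-4/(25*pi**2)) = 8/(25*pi**2).
Summing the pieces and multiplying by (1/2) gives a_5 = 8/(25*pi**2).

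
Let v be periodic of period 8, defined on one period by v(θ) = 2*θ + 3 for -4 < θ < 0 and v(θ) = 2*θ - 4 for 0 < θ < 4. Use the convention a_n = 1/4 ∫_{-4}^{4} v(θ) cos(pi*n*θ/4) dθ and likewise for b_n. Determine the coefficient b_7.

b_7 = 1/4 ∫_{-4}^{4} v(θ) sin(7*pi*θ/4) dθ.
Split the integral at the breakpoints.
Integrating by parts (boundary term plus one more integral), an antiderivative of (2*θ + 3) sin(7*pi*θ/4) is -8*θ*cos(7*pi*θ/4)/(7*pi) + 32*sin(7*pi*θ/4)/(49*pi**2) - 12*cos(7*pi*θ/4)/(7*pi); evaluating from -4 to 0: ∫_{-4}^{0} (2*θ + 3) sin(7*pi*θ/4) dθ = (-12/(7*pi)) - (-20/(7*pi)) = 8/(7*pi).
Integrating by parts (boundary term plus one more integral), an antiderivative of (2*θ - 4) sin(7*pi*θ/4) is -8*θ*cos(7*pi*θ/4)/(7*pi) + 32*sin(7*pi*θ/4)/(49*pi**2) + 16*cos(7*pi*θ/4)/(7*pi); evaluating from 0 to 4: ∫_{0}^{4} (2*θ - 4) sin(7*pi*θ/4) dθ = (16/(7*pi)) - (16/(7*pi)) = 0.
Summing the pieces and multiplying by (1/4) gives b_7 = 2/(7*pi).

2/(7*pi)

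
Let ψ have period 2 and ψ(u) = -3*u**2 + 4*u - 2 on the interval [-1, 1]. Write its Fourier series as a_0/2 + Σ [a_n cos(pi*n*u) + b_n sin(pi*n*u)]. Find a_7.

12/(49*pi**2)

a_7 = ∫_{-1}^{1} ψ(u) cos(7*pi*u) du.
Integrating by parts twice (tabular method), an antiderivative of (-3*u**2 + 4*u - 2) cos(7*pi*u) is -3*u**2*sin(7*pi*u)/(7*pi) + 4*u*sin(7*pi*u)/(7*pi) - 6*u*cos(7*pi*u)/(49*pi**2) - 2*sin(7*pi*u)/(7*pi) + 6*sin(7*pi*u)/(343*pi**3) + 4*cos(7*pi*u)/(49*pi**2); evaluating from -1 to 1: ∫_{-1}^{1} (-3*u**2 + 4*u - 2) cos(7*pi*u) du = (2/(49*pi**2)) - (-10/(49*pi**2)) = 12/(49*pi**2).
Hence a_7 = 12/(49*pi**2).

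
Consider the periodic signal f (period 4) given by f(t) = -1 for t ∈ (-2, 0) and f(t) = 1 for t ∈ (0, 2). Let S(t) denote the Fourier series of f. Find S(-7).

1

t = -7 differs from t = 1 by -2 full period(s), and the series is 4-periodic.
f is continuous at t = 1 with value 1, so the series converges to 1 there.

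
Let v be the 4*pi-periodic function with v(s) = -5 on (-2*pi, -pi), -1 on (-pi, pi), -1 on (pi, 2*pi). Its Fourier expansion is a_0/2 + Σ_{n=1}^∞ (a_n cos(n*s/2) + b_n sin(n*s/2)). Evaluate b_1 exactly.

4/pi

b_1 = (1/(2*pi)) ∫_{-2*pi}^{2*pi} v(s) sin(s/2) ds.
Split the integral at the breakpoints.
Directly, an antiderivative of (-5) sin(s/2) is 10*cos(s/2); evaluating from -2*pi to -pi: ∫_{-2*pi}^{-pi} (-5) sin(s/2) ds = (0) - (-10) = 10.
Directly, an antiderivative of (-1) sin(s/2) is 2*cos(s/2); evaluating from -pi to pi: ∫_{-pi}^{pi} (-1) sin(s/2) ds = (0) - (0) = 0.
Directly, an antiderivative of (-1) sin(s/2) is 2*cos(s/2); evaluating from pi to 2*pi: ∫_{pi}^{2*pi} (-1) sin(s/2) ds = (-2) - (0) = -2.
Summing the pieces and multiplying by (1/(2*pi)) gives b_1 = 4/pi.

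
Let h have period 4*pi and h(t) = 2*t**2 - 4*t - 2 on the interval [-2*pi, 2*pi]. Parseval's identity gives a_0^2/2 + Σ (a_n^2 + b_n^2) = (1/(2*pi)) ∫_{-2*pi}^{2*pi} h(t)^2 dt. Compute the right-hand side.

(1/(2*pi)) ∫_{-2*pi}^{2*pi} h(t)^2 dt = (1/(2*pi)) · (16*pi*(15 + 40*pi**2 + 48*pi**4)/15) = 8 + 64*pi**2/3 + 128*pi**4/5.

8 + 64*pi**2/3 + 128*pi**4/5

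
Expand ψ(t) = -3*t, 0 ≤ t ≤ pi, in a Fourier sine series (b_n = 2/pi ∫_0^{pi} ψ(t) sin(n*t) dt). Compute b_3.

b_3 = 2/pi ∫_0^{pi} (-3*t) sin(3*t) dt.
Integrating by parts (boundary term plus one more integral), an antiderivative of (-3*t) sin(3*t) is t*cos(3*t) - sin(3*t)/3; evaluating from 0 to pi: ∫_{0}^{pi} (-3*t) sin(3*t) dt = (-pi) - (0) = -pi.
Hence b_3 = (2/pi)·(-pi) = -2.

-2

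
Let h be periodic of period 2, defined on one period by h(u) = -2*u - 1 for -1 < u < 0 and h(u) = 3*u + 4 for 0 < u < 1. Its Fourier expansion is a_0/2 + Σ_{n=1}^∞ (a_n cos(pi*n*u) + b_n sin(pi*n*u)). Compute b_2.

b_2 = ∫_{-1}^{1} h(u) sin(2*pi*u) du.
Split the integral at the breakpoints.
Integrating by parts (boundary term plus one more integral), an antiderivative of (-2*u - 1) sin(2*pi*u) is u*cos(2*pi*u)/pi - sin(2*pi*u)/(2*pi**2) + cos(2*pi*u)/(2*pi); evaluating from -1 to 0: ∫_{-1}^{0} (-2*u - 1) sin(2*pi*u) du = (1/(2*pi)) - (-1/(2*pi)) = 1/pi.
Integrating by parts (boundary term plus one more integral), an antiderivative of (3*u + 4) sin(2*pi*u) is -3*u*cos(2*pi*u)/(2*pi) + 3*sin(2*pi*u)/(4*pi**2) - 2*cos(2*pi*u)/pi; evaluating from 0 to 1: ∫_{0}^{1} (3*u + 4) sin(2*pi*u) du = (-7/(2*pi)) - (-2/pi) = -3/(2*pi).
Summing the pieces gives b_2 = -1/(2*pi).

-1/(2*pi)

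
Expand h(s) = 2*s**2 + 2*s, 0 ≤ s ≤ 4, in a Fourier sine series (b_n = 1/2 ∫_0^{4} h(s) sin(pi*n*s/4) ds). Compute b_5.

-256/(125*pi**3) + 16/pi

b_5 = 1/2 ∫_0^{4} (2*s**2 + 2*s) sin(5*pi*s/4) ds.
Integrating by parts twice (tabular method), an antiderivative of (2*s**2 + 2*s) sin(5*pi*s/4) is -8*s**2*cos(5*pi*s/4)/(5*pi) + 64*s*sin(5*pi*s/4)/(25*pi**2) - 8*s*cos(5*pi*s/4)/(5*pi) + 32*sin(5*pi*s/4)/(25*pi**2) + 256*cos(5*pi*s/4)/(125*pi**3); evaluating from 0 to 4: ∫_{0}^{4} (2*s**2 + 2*s) sin(5*pi*s/4) ds = (-256/(125*pi**3) + 32/pi) - (256/(125*pi**3)) = -512/(125*pi**3) + 32/pi.
Hence b_5 = (1/2)·(-512/(125*pi**3) + 32/pi) = -256/(125*pi**3) + 16/pi.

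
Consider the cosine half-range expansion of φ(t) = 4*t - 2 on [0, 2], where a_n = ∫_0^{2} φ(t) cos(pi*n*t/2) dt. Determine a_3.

a_3 = ∫_0^{2} (4*t - 2) cos(3*pi*t/2) dt.
Integrating by parts (boundary term plus one more integral), an antiderivative of (4*t - 2) cos(3*pi*t/2) is 8*t*sin(3*pi*t/2)/(3*pi) - 4*sin(3*pi*t/2)/(3*pi) + 16*cos(3*pi*t/2)/(9*pi**2); evaluating from 0 to 2: ∫_{0}^{2} (4*t - 2) cos(3*pi*t/2) dt = (-16/(9*pi**2)) - (16/(9*pi**2)) = -32/(9*pi**2).
Hence a_3 = -32/(9*pi**2).

-32/(9*pi**2)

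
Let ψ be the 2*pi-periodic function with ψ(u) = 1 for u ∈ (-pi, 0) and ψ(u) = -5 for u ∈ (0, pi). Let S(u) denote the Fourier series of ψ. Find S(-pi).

u = -pi differs from u = pi by -1 full period(s), and the series is 2*pi-periodic.
At u = pi the one-sided limits are ψ(pi^-) = -5 and ψ(pi^+) = 1.
By Dirichlet's theorem the series converges to their average, [(-5) + (1)]/2 = -2.

-2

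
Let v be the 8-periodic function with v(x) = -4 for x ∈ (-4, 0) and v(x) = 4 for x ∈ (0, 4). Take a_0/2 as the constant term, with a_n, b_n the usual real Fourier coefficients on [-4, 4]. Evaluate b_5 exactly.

16/(5*pi)

b_5 = 1/4 ∫_{-4}^{4} v(x) sin(5*pi*x/4) dx.
v is odd and sin(5*pi*x/4) is odd, so the integrand is even and b_5 = 1/2 ∫_0^{4} v(x) sin(5*pi*x/4) dx.
Directly, an antiderivative of (4) sin(5*pi*x/4) is -16*cos(5*pi*x/4)/(5*pi); evaluating from 0 to 4: ∫_{0}^{4} (4) sin(5*pi*x/4) dx = (16/(5*pi)) - (-16/(5*pi)) = 32/(5*pi).
Hence b_5 = (1/2)·(32/(5*pi)) = 16/(5*pi).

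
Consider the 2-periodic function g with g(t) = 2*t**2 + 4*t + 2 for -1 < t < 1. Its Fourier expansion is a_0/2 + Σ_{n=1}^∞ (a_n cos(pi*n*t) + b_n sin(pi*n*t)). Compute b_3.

8/(3*pi)

b_3 = ∫_{-1}^{1} g(t) sin(3*pi*t) dt.
Integrating by parts twice (tabular method), an antiderivative of (2*t**2 + 4*t + 2) sin(3*pi*t) is -2*t**2*cos(3*pi*t)/(3*pi) + 4*t*sin(3*pi*t)/(9*pi**2) - 4*t*cos(3*pi*t)/(3*pi) + 4*sin(3*pi*t)/(9*pi**2) - 2*cos(3*pi*t)/(3*pi) + 4*cos(3*pi*t)/(27*pi**3); evaluating from -1 to 1: ∫_{-1}^{1} (2*t**2 + 4*t + 2) sin(3*pi*t) dt = (4*(-1 + 18*pi**2)/(27*pi**3)) - (-4/(27*pi**3)) = 8/(3*pi).
Hence b_3 = 8/(3*pi).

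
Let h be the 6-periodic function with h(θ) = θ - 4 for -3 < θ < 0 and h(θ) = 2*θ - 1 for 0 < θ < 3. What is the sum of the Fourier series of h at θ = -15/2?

θ = -15/2 differs from θ = -3/2 by -1 full period(s), and the series is 6-periodic.
h is continuous at θ = -3/2 with value -11/2, so the series converges to -11/2 there.

-11/2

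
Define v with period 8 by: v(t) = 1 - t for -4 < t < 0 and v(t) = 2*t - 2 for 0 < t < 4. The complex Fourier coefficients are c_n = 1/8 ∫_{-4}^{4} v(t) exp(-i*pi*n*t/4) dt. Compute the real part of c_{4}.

0

Since v is real-valued, Re(c_{4}) = 1/8 ∫_{-4}^{4} v(t) cos(pi*t) dt = a_{4}/2.
Split the integral at the breakpoints.
Integrating by parts (boundary term plus one more integral), an antiderivative of (1 - t) cos(pi*t) is -t*sin(pi*t)/pi + sin(pi*t)/pi - cos(pi*t)/pi**2; evaluating from -4 to 0: ∫_{-4}^{0} (1 - t) cos(pi*t) dt = (-1/pi**2) - (-1/pi**2) = 0.
Integrating by parts (boundary term plus one more integral), an antiderivative of (2*t - 2) cos(pi*t) is 2*t*sin(pi*t)/pi - 2*sin(pi*t)/pi + 2*cos(pi*t)/pi**2; evaluating from 0 to 4: ∫_{0}^{4} (2*t - 2) cos(pi*t) dt = (2/pi**2) - (2/pi**2) = 0.
So ∫_{-4}^{4} v(t) cos(pi*t) dt = 0.
Hence Re(c_{4}) = (1/8)·(0) = 0.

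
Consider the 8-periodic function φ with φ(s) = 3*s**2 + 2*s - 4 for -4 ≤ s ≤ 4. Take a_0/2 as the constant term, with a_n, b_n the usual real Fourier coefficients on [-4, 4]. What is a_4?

12/pi**2

a_4 = 1/4 ∫_{-4}^{4} φ(s) cos(pi*s) ds.
Integrating by parts twice (tabular method), an antiderivative of (3*s**2 + 2*s - 4) cos(pi*s) is 3*s**2*sin(pi*s)/pi + 2*s*sin(pi*s)/pi + 6*s*cos(pi*s)/pi**2 - 4*sin(pi*s)/pi - 6*sin(pi*s)/pi**3 + 2*cos(pi*s)/pi**2; evaluating from -4 to 4: ∫_{-4}^{4} (3*s**2 + 2*s - 4) cos(pi*s) ds = (26/pi**2) - (-22/pi**2) = 48/pi**2.
Hence a_4 = (1/4)·(48/pi**2) = 12/pi**2.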